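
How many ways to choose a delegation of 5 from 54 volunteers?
C(54,5) = 54!/(5!×49!) = 3162510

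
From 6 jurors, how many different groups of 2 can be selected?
C(6,2) = 6!/(2!×4!) = 15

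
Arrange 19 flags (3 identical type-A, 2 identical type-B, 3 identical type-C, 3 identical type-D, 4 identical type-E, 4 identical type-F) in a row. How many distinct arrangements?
19! / (3! × 2! × 3! × 3! × 4! × 4!) = 488864376000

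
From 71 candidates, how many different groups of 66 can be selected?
C(71,66) = 71!/(66!×5!) = 13019909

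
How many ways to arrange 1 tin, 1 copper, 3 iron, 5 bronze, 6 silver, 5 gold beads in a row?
21! / (1! × 1! × 3! × 5! × 6! × 5!) = 821292151680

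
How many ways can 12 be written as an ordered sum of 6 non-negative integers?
C(12+6-1, 6-1) = C(17, 5) = 6188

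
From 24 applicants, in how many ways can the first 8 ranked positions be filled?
P(24,8) = 24!/(24-8)! = 29654190720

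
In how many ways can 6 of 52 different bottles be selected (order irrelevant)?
C(52,6) = 52!/(6!×46!) = 20358520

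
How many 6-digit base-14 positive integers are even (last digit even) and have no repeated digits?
Last∈{0,2,4,6,8,10,12}. Last=0: 154440. Last nonzero: 6×12×P(12,4) = 855360. Total = 1009800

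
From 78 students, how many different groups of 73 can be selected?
C(78,73) = 78!/(73!×5!) = 21111090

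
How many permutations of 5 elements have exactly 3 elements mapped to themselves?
Choose the 3 fixed points C(5,3) = 10, derange the rest: !2 = Σ_{j=0}^{2} (-1)^j·2!/j! = 2 - 2 + 1 = 1. Product = 10 × 1 = 10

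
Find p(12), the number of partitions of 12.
Pentagonal recurrence p(n) = p(n-1) + p(n-2) - p(n-5) - p(n-7) + p(n-12) + p(n-15) - ... gives p(0..11) = 1, 1, 2, 3, 5, 7, 11, 15, 22, 30, 42, 56. p(12) = p(11) + p(10) - p(7) - p(5) + p(0) = 56 + 42 - 15 - 7 + 1 = 77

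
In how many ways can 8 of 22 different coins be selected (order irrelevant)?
C(22,8) = 22!/(8!×14!) = 319770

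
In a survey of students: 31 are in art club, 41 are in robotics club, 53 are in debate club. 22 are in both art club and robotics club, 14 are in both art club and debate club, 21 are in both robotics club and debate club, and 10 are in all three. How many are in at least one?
|A∪B∪C| = 31+41+53-22-14-21+10 = 78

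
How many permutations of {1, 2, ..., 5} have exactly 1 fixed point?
Choose the 1 fixed point C(5,1) = 5, derange the rest: !4 = Σ_{j=0}^{4} (-1)^j·4!/j! = 24 - 24 + 12 - 4 + 1 = 9. Product = 5 × 9 = 45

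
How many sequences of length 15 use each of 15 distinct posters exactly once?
15! = 1307674368000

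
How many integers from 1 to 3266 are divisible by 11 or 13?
⌊3266/11⌋ + ⌊3266/13⌋ - ⌊3266/143⌋ = 296 + 251 - 22 = 525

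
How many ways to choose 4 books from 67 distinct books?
C(67,4) = 67!/(4!×63!) = 766480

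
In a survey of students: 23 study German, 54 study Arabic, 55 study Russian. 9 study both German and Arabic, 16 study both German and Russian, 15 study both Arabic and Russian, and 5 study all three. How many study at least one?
|A∪B∪C| = 23+54+55-9-16-15+5 = 97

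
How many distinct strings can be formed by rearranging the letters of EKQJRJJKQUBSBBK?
15! / (3! × 3! × 1! × 1! × 1! × 2! × 1! × 3!) = 3027024000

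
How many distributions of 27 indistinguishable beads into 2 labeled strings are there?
C(27+2-1, 2-1) = C(28, 1) = 28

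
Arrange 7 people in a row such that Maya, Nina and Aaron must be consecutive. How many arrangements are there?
Treat the 3 as one block: (7-3+1)! × 3! = 120 × 6 = 720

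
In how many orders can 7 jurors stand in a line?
7! = 5040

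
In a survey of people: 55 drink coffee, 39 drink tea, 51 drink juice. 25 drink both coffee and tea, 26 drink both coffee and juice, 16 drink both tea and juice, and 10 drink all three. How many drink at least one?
|A∪B∪C| = 55+39+51-25-26-16+10 = 88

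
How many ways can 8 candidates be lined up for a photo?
8! = 40320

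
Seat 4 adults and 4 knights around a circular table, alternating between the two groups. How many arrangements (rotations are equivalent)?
Fix one of the adults: (4-1)! ways for the remaining adults, × 4! ways for the knights = 6 × 24 = 144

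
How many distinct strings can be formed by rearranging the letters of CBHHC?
5! / (2! × 2! × 1!) = 30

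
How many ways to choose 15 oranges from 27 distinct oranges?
C(27,15) = 27!/(15!×12!) = 17383860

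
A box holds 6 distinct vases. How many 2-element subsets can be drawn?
C(6,2) = 6!/(2!×4!) = 15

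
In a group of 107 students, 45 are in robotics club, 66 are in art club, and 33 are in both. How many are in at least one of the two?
|A∪B| = |A| + |B| - |A∩B| = 45 + 66 - 33 = 78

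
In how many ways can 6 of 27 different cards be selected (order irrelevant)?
C(27,6) = 27!/(6!×21!) = 296010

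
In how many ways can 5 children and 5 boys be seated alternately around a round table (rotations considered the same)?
Fix one of the children: (5-1)! ways for the remaining children, × 5! ways for the boys = 24 × 120 = 2880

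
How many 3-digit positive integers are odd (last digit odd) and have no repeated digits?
Last∈{1,3,5,7,9}. Last=0: 0. Last nonzero: 5×8×P(8,1) = 320. Total = 320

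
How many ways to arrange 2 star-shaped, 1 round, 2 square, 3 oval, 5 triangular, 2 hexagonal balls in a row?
15! / (2! × 1! × 2! × 3! × 5! × 2!) = 227026800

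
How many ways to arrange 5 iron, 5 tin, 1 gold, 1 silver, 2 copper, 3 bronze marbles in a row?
17! / (5! × 5! × 1! × 1! × 2! × 3!) = 2058376320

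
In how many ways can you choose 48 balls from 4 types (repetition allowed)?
C(48+4-1, 4-1) = C(51, 3) = 20825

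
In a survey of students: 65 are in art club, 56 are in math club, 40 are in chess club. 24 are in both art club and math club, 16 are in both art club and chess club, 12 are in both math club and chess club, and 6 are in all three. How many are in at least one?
|A∪B∪C| = 65+56+40-24-16-12+6 = 115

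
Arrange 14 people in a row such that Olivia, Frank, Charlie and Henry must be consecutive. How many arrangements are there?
Treat the 4 as one block: (14-4+1)! × 4! = 39916800 × 24 = 958003200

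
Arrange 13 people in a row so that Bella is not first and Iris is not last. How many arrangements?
By inclusion-exclusion: 13! - 2×(13-1)! + (13-2)! = 6227020800 - 958003200 + 39916800 = 5308934400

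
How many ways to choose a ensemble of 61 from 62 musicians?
C(62,61) = 62!/(61!×1!) = 62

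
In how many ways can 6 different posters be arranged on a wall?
6! = 720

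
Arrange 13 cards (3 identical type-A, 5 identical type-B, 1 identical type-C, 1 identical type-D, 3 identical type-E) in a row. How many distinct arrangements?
13! / (3! × 5! × 1! × 1! × 3!) = 1441440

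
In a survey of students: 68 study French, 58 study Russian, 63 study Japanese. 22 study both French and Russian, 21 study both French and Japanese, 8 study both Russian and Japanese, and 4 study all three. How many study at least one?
|A∪B∪C| = 68+58+63-22-21-8+4 = 142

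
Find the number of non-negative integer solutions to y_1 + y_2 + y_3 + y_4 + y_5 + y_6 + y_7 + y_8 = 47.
C(47+8-1, 8-1) = C(54, 7) = 177100560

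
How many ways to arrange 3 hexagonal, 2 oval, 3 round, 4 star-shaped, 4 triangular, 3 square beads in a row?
19! / (3! × 2! × 3! × 4! × 4! × 3!) = 488864376000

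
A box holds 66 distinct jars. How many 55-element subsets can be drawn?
C(66,55) = 66!/(55!×11!) = 1074082795968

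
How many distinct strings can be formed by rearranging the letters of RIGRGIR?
7! / (2! × 2! × 3!) = 210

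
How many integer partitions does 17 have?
Pentagonal recurrence p(n) = p(n-1) + p(n-2) - p(n-5) - p(n-7) + p(n-12) + p(n-15) - ... gives p(0..16) = 1, 1, 2, 3, 5, 7, 11, 15, 22, 30, 42, 56, 77, 101, 135, 176, 231. p(17) = p(16) + p(15) - p(12) - p(10) + p(5) + p(2) = 231 + 176 - 77 - 42 + 7 + 2 = 297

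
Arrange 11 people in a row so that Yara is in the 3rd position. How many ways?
Fix one position: (11-1)! = 3628800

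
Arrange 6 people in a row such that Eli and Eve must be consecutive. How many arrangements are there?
Treat the 2 as one block: (6-2+1)! × 2! = 120 × 2 = 240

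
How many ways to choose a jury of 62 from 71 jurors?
C(71,62) = 71!/(62!×9!) = 74473879480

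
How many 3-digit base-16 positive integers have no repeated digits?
First digit: 15 choices (nonzero). Then descending: 15 × 15 × 14 = 3150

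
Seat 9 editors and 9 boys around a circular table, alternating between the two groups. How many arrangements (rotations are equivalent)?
Fix one of the editors: (9-1)! ways for the remaining editors, × 9! ways for the boys = 40320 × 362880 = 14631321600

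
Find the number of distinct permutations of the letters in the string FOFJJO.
6! / (2! × 2! × 2!) = 90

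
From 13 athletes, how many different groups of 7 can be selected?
C(13,7) = 13!/(7!×6!) = 1716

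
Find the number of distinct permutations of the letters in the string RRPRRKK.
7! / (1! × 4! × 2!) = 105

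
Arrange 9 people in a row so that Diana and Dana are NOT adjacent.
Total - adjacent = 9! - (9-1)!×2 = 362880 - 80640 = 282240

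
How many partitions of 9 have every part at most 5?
Let r_j(i) = number of partitions of i into parts ≤ j, for i = 0..9. r_1(i) = 1 for all i; r_j(i) = r_{j-1}(i) + r_j(i-j). Rows j = 2..5: ≤2: 1 1 2 2 3 3 4 4 5 5; ≤3: 1 1 2 3 4 5 7 8 10 12; ≤4: 1 1 2 3 5 6 9 11 15 18; ≤5: 1 1 2 3 5 7 10 13 18 23. r_5(9) = 23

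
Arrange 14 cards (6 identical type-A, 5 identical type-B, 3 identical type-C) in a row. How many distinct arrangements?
14! / (6! × 5! × 3!) = 168168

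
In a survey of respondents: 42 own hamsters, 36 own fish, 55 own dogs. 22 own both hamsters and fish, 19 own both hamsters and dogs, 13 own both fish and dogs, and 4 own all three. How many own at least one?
|A∪B∪C| = 42+36+55-22-19-13+4 = 83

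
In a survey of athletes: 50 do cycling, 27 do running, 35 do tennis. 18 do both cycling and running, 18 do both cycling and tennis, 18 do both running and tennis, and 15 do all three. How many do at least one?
|A∪B∪C| = 50+27+35-18-18-18+15 = 73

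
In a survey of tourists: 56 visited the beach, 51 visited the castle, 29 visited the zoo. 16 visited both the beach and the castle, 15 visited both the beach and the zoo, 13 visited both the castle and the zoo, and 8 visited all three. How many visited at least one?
|A∪B∪C| = 56+51+29-16-15-13+8 = 100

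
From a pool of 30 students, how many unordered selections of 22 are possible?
C(30,22) = 30!/(22!×8!) = 5852925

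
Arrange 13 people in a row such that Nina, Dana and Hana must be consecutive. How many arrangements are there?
Treat the 3 as one block: (13-3+1)! × 3! = 39916800 × 6 = 239500800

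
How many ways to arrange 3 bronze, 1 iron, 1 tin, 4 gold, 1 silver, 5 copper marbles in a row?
15! / (3! × 1! × 1! × 4! × 1! × 5!) = 75675600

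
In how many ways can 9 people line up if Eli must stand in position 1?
Fix one position: (9-1)! = 40320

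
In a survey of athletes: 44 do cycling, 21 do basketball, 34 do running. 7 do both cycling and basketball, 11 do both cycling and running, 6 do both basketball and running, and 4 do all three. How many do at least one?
|A∪B∪C| = 44+21+34-7-11-6+4 = 79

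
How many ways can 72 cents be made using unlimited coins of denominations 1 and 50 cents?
Coefficient of x^72 in 1/(1-x^1) · 1/(1-x^50). Use j coins of 50 for j = 0..⌊72/50⌋ = 1, the rest in 1s: 1 + 1 = 2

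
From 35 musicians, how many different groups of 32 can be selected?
C(35,32) = 35!/(32!×3!) = 6545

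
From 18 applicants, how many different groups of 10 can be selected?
C(18,10) = 18!/(10!×8!) = 43758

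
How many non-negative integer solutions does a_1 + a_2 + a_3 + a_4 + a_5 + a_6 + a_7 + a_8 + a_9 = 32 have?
C(32+9-1, 9-1) = C(40, 8) = 76904685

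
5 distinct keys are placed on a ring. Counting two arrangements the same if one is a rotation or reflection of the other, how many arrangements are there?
(5-1)!/2 = 24/2 = 12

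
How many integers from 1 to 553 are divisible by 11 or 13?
⌊553/11⌋ + ⌊553/13⌋ - ⌊553/143⌋ = 50 + 42 - 3 = 89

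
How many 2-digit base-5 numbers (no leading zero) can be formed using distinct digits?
First digit: 4 choices (nonzero). Then descending: 4 × 4 = 16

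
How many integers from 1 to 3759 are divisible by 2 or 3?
⌊3759/2⌋ + ⌊3759/3⌋ - ⌊3759/6⌋ = 1879 + 1253 - 626 = 2506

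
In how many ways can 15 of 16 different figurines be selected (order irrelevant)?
C(16,15) = 16!/(15!×1!) = 16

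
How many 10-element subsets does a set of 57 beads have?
C(57,10) = 57!/(10!×47!) = 43183019880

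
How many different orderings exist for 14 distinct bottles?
14! = 87178291200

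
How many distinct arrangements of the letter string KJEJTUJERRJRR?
13! / (4! × 4! × 2! × 1! × 1! × 1!) = 5405400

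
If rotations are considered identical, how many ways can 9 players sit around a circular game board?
Circular: fix one position, arrange the rest. (9-1)! = 40320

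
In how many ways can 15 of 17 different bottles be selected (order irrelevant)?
C(17,15) = 17!/(15!×2!) = 136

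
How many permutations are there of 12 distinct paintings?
12! = 479001600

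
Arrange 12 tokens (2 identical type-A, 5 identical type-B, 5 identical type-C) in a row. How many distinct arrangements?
12! / (2! × 5! × 5!) = 16632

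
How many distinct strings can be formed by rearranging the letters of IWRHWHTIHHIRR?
13! / (3! × 4! × 2! × 1! × 3!) = 3603600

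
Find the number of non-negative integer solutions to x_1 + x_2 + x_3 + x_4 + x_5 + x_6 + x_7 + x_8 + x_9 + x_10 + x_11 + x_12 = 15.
C(15+12-1, 12-1) = C(26, 11) = 7726160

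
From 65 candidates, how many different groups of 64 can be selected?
C(65,64) = 65!/(64!×1!) = 65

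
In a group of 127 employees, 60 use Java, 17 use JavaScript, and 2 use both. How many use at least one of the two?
|A∪B| = |A| + |B| - |A∩B| = 60 + 17 - 2 = 75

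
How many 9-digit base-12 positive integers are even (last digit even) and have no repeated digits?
Last∈{0,2,4,6,8,10}. Last=0: 6652800. Last nonzero: 5×10×P(10,7) = 30240000. Total = 36892800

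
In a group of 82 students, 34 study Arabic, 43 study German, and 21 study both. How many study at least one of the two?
|A∪B| = |A| + |B| - |A∩B| = 34 + 43 - 21 = 56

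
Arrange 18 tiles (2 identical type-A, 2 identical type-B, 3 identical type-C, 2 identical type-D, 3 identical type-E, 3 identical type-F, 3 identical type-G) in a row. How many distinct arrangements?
18! / (2! × 2! × 3! × 2! × 3! × 3! × 3!) = 617512896000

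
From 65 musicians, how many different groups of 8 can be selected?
C(65,8) = 65!/(8!×57!) = 5047381560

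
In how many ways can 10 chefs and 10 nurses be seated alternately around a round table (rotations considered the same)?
Fix one of the chefs: (10-1)! ways for the remaining chefs, × 10! ways for the nurses = 362880 × 3628800 = 1316818944000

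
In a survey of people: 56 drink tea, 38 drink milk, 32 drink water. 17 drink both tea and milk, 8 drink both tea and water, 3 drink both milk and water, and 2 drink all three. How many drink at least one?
|A∪B∪C| = 56+38+32-17-8-3+2 = 100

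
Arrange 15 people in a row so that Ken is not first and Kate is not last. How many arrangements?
By inclusion-exclusion: 15! - 2×(15-1)! + (15-2)! = 1307674368000 - 174356582400 + 6227020800 = 1139544806400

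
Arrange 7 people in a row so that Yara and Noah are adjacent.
Treat as block: (7-1)! × 2! = 720 × 2 = 1440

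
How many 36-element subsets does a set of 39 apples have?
C(39,36) = 39!/(36!×3!) = 9139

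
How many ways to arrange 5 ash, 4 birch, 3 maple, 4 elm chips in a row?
16! / (5! × 4! × 3! × 4!) = 50450400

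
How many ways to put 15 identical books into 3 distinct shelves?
C(15+3-1, 3-1) = C(17, 2) = 136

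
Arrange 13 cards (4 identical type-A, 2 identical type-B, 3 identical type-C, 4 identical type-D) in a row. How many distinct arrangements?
13! / (4! × 2! × 3! × 4!) = 900900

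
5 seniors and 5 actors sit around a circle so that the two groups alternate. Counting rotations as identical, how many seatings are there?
Fix one of the seniors: (5-1)! ways for the remaining seniors, × 5! ways for the actors = 24 × 120 = 2880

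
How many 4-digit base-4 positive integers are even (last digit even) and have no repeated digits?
Last∈{0,2}. Last=0: 6. Last nonzero: 1×2×P(2,2) = 4. Total = 10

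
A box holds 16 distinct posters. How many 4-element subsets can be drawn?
C(16,4) = 16!/(4!×12!) = 1820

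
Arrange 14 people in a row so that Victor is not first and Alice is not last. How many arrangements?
By inclusion-exclusion: 14! - 2×(14-1)! + (14-2)! = 87178291200 - 12454041600 + 479001600 = 75203251200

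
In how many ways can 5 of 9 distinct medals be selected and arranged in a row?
P(9,5) = 9!/(9-5)! = 15120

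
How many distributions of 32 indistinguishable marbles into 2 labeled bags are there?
C(32+2-1, 2-1) = C(33, 1) = 33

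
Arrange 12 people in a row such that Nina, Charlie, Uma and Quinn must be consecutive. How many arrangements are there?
Treat the 4 as one block: (12-4+1)! × 4! = 362880 × 24 = 8709120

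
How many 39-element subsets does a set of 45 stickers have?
C(45,39) = 45!/(39!×6!) = 8145060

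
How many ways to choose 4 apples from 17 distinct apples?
C(17,4) = 17!/(4!×13!) = 2380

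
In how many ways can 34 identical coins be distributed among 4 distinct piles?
C(34+4-1, 4-1) = C(37, 3) = 7770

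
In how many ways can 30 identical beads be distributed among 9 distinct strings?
C(30+9-1, 9-1) = C(38, 8) = 48903492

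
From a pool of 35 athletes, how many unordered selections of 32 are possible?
C(35,32) = 35!/(32!×3!) = 6545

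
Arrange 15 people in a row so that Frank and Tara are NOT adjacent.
Total - adjacent = 15! - (15-1)!×2 = 1307674368000 - 174356582400 = 1133317785600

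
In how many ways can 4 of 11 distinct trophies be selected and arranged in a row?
P(11,4) = 11!/(11-4)! = 7920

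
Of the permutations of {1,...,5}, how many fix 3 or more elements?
Exactly j fixed points: C(5,j)·!(5-j); sum over j ≥ 3 (derangement numbers via !m = (m-1)·(!(m-1) + !(m-2)): !0..!2 = 1, 0, 1). Σ_{j=3}^{5} C(5,j)·!(5-j) = C(5,3)·!2 + C(5,4)·!1 + C(5,5)·!0 = 10·1 + 5·0 + 1·1 = 11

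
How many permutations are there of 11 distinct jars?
11! = 39916800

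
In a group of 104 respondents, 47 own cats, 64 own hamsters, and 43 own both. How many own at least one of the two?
|A∪B| = |A| + |B| - |A∩B| = 47 + 64 - 43 = 68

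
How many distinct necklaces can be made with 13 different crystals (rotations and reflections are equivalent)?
(13-1)!/2 = 479001600/2 = 239500800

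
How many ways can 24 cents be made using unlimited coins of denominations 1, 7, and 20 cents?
Coefficient of x^24 in 1/(1-x^1) · 1/(1-x^7) · 1/(1-x^20). Case on j = number of 20-cent coins (j = 0..1); remainder r = 24 - 20j is made from {1,7} in ⌊r/7⌋+1 ways. r = 24, 4 → 4 + 1 = 5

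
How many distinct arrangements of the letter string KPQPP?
5! / (1! × 3! × 1!) = 20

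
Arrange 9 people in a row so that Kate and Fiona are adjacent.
Treat as block: (9-1)! × 2! = 40320 × 2 = 80640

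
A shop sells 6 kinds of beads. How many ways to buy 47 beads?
C(47+6-1, 6-1) = C(52, 5) = 2598960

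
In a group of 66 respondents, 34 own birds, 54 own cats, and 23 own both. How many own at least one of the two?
|A∪B| = |A| + |B| - |A∩B| = 34 + 54 - 23 = 65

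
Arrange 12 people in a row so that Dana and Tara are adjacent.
Treat as block: (12-1)! × 2! = 39916800 × 2 = 79833600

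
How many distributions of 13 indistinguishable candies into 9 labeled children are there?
C(13+9-1, 9-1) = C(21, 8) = 203490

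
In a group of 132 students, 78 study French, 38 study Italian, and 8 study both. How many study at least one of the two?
|A∪B| = |A| + |B| - |A∩B| = 78 + 38 - 8 = 108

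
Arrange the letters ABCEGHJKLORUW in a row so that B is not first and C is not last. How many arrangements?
By inclusion-exclusion: 13! - 2×(13-1)! + (13-2)! = 6227020800 - 958003200 + 39916800 = 5308934400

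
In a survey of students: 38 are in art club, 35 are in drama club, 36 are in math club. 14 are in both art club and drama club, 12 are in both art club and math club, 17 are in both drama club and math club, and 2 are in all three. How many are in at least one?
|A∪B∪C| = 38+35+36-14-12-17+2 = 68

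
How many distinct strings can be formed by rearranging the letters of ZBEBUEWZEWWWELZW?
16! / (1! × 2! × 3! × 4! × 5! × 1!) = 605404800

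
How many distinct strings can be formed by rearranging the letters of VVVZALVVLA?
10! / (1! × 2! × 5! × 2!) = 7560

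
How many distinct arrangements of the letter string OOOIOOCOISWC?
12! / (6! × 2! × 1! × 1! × 2!) = 166320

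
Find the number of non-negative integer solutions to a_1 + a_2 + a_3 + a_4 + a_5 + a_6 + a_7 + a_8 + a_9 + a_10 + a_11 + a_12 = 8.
C(8+12-1, 12-1) = C(19, 11) = 75582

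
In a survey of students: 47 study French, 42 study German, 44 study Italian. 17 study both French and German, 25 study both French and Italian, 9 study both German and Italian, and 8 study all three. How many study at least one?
|A∪B∪C| = 47+42+44-17-25-9+8 = 90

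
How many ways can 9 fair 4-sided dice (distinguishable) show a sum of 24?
Coefficient of x^24 in (x + x² + ... + x^4)^9. By inclusion-exclusion on dice exceeding 4: Σ_j (-1)^j C(9,j)·C(24-1-4j, 8) = C(9,0)·C(23,8) - C(9,1)·C(19,8) + C(9,2)·C(15,8) - C(9,3)·C(11,8) = 1·490314 - 9·75582 + 36·6435 - 84·165 = 27876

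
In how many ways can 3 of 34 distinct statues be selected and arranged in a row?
P(34,3) = 34!/(34-3)! = 35904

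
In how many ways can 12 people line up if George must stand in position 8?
Fix one position: (12-1)! = 39916800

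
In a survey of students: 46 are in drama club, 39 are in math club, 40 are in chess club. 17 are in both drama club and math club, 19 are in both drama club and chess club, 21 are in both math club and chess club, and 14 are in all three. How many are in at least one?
|A∪B∪C| = 46+39+40-17-19-21+14 = 82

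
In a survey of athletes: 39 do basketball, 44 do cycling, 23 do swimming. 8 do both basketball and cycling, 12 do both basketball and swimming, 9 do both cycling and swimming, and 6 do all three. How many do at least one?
|A∪B∪C| = 39+44+23-8-12-9+6 = 83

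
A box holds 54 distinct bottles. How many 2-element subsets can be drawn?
C(54,2) = 54!/(2!×52!) = 1431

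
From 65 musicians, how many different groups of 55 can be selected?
C(65,55) = 65!/(55!×10!) = 179013799328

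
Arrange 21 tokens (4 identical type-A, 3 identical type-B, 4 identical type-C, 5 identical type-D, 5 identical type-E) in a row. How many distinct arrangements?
21! / (4! × 3! × 4! × 5! × 5!) = 1026615189600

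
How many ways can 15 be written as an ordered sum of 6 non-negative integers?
C(15+6-1, 6-1) = C(20, 5) = 15504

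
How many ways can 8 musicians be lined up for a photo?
8! = 40320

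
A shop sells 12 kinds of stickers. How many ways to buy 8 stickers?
C(8+12-1, 12-1) = C(19, 11) = 75582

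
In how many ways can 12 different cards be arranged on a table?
12! = 479001600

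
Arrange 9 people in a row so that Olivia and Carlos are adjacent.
Treat as block: (9-1)! × 2! = 40320 × 2 = 80640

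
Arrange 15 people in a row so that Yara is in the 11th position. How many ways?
Fix one position: (15-1)! = 87178291200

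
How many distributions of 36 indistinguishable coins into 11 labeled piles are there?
C(36+11-1, 11-1) = C(46, 10) = 4076350421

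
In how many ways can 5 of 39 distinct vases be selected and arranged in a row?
P(39,5) = 39!/(39-5)! = 69090840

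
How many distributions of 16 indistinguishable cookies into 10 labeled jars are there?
C(16+10-1, 10-1) = C(25, 9) = 2042975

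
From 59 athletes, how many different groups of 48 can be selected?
C(59,48) = 59!/(48!×11!) = 279871768995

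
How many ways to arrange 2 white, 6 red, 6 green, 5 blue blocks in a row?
19! / (2! × 6! × 6! × 5!) = 977728752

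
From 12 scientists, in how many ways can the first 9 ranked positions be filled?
P(12,9) = 12!/(12-9)! = 79833600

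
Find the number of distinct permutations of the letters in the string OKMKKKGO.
8! / (1! × 2! × 1! × 4!) = 840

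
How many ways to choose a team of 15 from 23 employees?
C(23,15) = 23!/(15!×8!) = 490314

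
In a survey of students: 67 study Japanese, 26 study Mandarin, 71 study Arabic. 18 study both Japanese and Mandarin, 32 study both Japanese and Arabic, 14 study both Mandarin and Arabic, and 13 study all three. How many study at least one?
|A∪B∪C| = 67+26+71-18-32-14+13 = 113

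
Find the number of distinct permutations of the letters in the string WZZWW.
5! / (2! × 3!) = 10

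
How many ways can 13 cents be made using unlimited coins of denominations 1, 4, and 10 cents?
Coefficient of x^13 in 1/(1-x^1) · 1/(1-x^4) · 1/(1-x^10). Case on j = number of 10-cent coins (j = 0..1); remainder r = 13 - 10j is made from {1,4} in ⌊r/4⌋+1 ways. r = 13, 3 → 4 + 1 = 5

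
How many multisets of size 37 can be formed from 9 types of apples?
C(37+9-1, 9-1) = C(45, 8) = 215553195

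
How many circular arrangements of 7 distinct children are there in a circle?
Circular: fix one position, arrange the rest. (7-1)! = 720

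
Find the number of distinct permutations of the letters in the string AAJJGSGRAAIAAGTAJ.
17! / (1! × 3! × 1! × 7! × 1! × 3! × 1!) = 1960358400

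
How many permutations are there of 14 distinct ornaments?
14! = 87178291200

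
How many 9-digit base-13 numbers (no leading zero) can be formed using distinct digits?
First digit: 12 choices (nonzero). Then descending: 12 × 12 × 11 × 10 × 9 × 8 × 7 × 6 × 5 = 239500800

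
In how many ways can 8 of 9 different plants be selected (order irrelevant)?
C(9,8) = 9!/(8!×1!) = 9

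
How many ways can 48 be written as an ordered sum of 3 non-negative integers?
C(48+3-1, 3-1) = C(50, 2) = 1225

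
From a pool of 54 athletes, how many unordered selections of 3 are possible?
C(54,3) = 54!/(3!×51!) = 24804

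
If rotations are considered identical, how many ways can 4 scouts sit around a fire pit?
Circular: fix one position, arrange the rest. (4-1)! = 6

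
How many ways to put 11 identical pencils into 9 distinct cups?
C(11+9-1, 9-1) = C(19, 8) = 75582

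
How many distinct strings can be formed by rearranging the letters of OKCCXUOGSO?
10! / (2! × 1! × 1! × 1! × 3! × 1! × 1!) = 302400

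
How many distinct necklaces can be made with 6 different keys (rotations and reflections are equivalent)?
(6-1)!/2 = 120/2 = 60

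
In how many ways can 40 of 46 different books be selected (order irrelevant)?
C(46,40) = 46!/(40!×6!) = 9366819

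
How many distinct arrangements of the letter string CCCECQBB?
8! / (1! × 4! × 1! × 2!) = 840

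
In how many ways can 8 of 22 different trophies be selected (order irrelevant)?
C(22,8) = 22!/(8!×14!) = 319770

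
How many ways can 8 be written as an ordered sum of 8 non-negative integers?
C(8+8-1, 8-1) = C(15, 7) = 6435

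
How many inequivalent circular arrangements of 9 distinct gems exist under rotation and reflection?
(9-1)!/2 = 40320/2 = 20160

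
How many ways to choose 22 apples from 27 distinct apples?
C(27,22) = 27!/(22!×5!) = 80730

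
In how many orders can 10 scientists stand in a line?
10! = 3628800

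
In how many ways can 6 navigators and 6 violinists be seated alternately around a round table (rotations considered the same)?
Fix one of the navigators: (6-1)! ways for the remaining navigators, × 6! ways for the violinists = 120 × 720 = 86400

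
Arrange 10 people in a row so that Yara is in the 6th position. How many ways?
Fix one position: (10-1)! = 362880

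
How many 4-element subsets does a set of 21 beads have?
C(21,4) = 21!/(4!×17!) = 5985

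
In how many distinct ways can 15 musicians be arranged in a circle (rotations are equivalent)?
Circular: fix one position, arrange the rest. (15-1)! = 87178291200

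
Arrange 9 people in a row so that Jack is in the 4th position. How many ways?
Fix one position: (9-1)! = 40320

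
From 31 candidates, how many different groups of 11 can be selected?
C(31,11) = 31!/(11!×20!) = 84672315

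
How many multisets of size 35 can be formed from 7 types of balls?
C(35+7-1, 7-1) = C(41, 6) = 4496388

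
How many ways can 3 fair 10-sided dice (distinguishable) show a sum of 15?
Coefficient of x^15 in (x + x² + ... + x^10)^3. By inclusion-exclusion on dice exceeding 10: Σ_j (-1)^j C(3,j)·C(15-1-10j, 2) = C(3,0)·C(14,2) - C(3,1)·C(4,2) = 1·91 - 3·6 = 73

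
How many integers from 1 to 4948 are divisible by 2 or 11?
⌊4948/2⌋ + ⌊4948/11⌋ - ⌊4948/22⌋ = 2474 + 449 - 224 = 2699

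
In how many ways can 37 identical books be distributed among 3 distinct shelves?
C(37+3-1, 3-1) = C(39, 2) = 741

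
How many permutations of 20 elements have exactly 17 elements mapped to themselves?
Choose the 17 fixed points C(20,17) = 1140, derange the rest: !3 = Σ_{j=0}^{3} (-1)^j·3!/j! = 6 - 6 + 3 - 1 = 2. Product = 1140 × 2 = 2280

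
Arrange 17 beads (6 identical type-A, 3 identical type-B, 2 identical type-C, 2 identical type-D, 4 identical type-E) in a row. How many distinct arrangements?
17! / (6! × 3! × 2! × 2! × 4!) = 857656800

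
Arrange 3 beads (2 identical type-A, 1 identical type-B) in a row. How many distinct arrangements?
3! / (2! × 1!) = 3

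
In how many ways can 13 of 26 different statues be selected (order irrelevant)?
C(26,13) = 26!/(13!×13!) = 10400600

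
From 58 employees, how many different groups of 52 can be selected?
C(58,52) = 58!/(52!×6!) = 40475358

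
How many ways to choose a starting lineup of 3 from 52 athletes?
C(52,3) = 52!/(3!×49!) = 22100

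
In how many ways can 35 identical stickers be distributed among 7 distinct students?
C(35+7-1, 7-1) = C(41, 6) = 4496388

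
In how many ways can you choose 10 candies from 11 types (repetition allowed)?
C(10+11-1, 11-1) = C(20, 10) = 184756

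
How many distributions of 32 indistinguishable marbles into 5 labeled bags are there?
C(32+5-1, 5-1) = C(36, 4) = 58905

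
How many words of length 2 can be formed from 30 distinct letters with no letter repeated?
P(30,2) = 30!/(30-2)! = 870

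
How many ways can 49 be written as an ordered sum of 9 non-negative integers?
C(49+9-1, 9-1) = C(57, 8) = 1652411475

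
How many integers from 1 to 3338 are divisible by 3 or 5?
⌊3338/3⌋ + ⌊3338/5⌋ - ⌊3338/15⌋ = 1112 + 667 - 222 = 1557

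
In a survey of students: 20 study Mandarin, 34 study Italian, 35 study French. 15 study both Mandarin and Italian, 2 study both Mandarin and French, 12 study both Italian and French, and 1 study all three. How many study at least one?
|A∪B∪C| = 20+34+35-15-2-12+1 = 61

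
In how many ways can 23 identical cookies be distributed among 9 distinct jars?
C(23+9-1, 9-1) = C(31, 8) = 7888725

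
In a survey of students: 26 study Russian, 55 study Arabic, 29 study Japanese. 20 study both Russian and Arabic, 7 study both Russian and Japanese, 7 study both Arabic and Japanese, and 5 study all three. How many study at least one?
|A∪B∪C| = 26+55+29-20-7-7+5 = 81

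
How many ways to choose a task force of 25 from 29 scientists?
C(29,25) = 29!/(25!×4!) = 23751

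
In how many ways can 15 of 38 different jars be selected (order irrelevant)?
C(38,15) = 38!/(15!×23!) = 15471286560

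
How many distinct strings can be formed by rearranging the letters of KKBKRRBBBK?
10! / (2! × 4! × 4!) = 3150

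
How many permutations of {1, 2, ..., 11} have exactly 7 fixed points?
Choose the 7 fixed points C(11,7) = 330, derange the rest: !4 = Σ_{j=0}^{4} (-1)^j·4!/j! = 24 - 24 + 12 - 4 + 1 = 9. Product = 330 × 9 = 2970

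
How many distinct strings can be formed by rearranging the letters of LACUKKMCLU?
10! / (2! × 2! × 2! × 1! × 1! × 2!) = 226800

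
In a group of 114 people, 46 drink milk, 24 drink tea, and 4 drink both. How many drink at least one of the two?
|A∪B| = |A| + |B| - |A∩B| = 46 + 24 - 4 = 66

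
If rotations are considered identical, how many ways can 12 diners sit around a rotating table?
Circular: fix one position, arrange the rest. (12-1)! = 39916800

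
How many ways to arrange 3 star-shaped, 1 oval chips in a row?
4! / (3! × 1!) = 4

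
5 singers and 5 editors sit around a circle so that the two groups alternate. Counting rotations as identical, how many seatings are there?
Fix one of the singers: (5-1)! ways for the remaining singers, × 5! ways for the editors = 24 × 120 = 2880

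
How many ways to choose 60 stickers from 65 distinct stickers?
C(65,60) = 65!/(60!×5!) = 8259888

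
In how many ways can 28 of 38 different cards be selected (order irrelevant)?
C(38,28) = 38!/(28!×10!) = 472733756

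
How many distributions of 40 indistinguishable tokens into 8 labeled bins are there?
C(40+8-1, 8-1) = C(47, 7) = 62891499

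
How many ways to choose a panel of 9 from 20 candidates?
C(20,9) = 20!/(9!×11!) = 167960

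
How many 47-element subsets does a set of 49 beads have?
C(49,47) = 49!/(47!×2!) = 1176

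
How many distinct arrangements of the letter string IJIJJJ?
6! / (4! × 2!) = 15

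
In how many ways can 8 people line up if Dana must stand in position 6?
Fix one position: (8-1)! = 5040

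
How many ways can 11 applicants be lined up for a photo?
11! = 39916800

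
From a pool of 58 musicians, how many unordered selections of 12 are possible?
C(58,12) = 58!/(12!×46!) = 891794789340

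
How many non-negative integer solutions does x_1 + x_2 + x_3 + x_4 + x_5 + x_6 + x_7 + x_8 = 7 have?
C(7+8-1, 8-1) = C(14, 7) = 3432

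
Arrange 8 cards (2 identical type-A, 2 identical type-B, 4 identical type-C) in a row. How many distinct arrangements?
8! / (2! × 2! × 4!) = 420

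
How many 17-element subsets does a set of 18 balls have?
C(18,17) = 18!/(17!×1!) = 18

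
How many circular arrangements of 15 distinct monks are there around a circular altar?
Circular: fix one position, arrange the rest. (15-1)! = 87178291200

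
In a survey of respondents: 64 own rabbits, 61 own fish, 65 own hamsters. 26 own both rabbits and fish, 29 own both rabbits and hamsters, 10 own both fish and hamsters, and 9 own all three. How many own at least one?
|A∪B∪C| = 64+61+65-26-29-10+9 = 134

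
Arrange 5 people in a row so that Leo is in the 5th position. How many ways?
Fix one position: (5-1)! = 24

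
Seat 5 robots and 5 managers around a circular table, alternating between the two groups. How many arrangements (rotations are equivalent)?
Fix one of the robots: (5-1)! ways for the remaining robots, × 5! ways for the managers = 24 × 120 = 2880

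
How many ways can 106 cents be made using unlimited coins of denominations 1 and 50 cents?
Coefficient of x^106 in 1/(1-x^1) · 1/(1-x^50). Use j coins of 50 for j = 0..⌊106/50⌋ = 2, the rest in 1s: 2 + 1 = 3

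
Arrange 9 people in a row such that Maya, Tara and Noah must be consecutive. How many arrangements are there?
Treat the 3 as one block: (9-3+1)! × 3! = 5040 × 6 = 30240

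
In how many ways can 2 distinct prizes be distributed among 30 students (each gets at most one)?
P(30,2) = 30!/(30-2)! = 870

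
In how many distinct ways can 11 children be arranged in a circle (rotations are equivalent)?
Circular: fix one position, arrange the rest. (11-1)! = 3628800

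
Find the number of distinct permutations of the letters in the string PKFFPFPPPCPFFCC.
15! / (3! × 6! × 5! × 1!) = 2522520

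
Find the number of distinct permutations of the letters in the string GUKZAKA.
7! / (2! × 2! × 1! × 1! × 1!) = 1260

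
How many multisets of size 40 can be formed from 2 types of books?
C(40+2-1, 2-1) = C(41, 1) = 41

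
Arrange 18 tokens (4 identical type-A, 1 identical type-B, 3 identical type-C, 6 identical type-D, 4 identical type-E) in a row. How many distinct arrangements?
18! / (4! × 1! × 3! × 6! × 4!) = 2572970400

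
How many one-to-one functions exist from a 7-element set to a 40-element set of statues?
P(40,7) = 40!/(40-7)! = 93963542400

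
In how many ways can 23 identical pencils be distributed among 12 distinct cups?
C(23+12-1, 12-1) = C(34, 11) = 286097760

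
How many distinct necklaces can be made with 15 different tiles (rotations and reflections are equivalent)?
(15-1)!/2 = 87178291200/2 = 43589145600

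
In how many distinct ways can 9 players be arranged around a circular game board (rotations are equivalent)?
Circular: fix one position, arrange the rest. (9-1)! = 40320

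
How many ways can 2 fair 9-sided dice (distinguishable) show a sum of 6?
Coefficient of x^6 in (x + x² + ... + x^9)^2. By inclusion-exclusion on dice exceeding 9: Σ_j (-1)^j C(2,j)·C(6-1-9j, 1) = C(2,0)·C(5,1) = 1·5 = 5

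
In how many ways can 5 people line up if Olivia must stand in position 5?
Fix one position: (5-1)! = 24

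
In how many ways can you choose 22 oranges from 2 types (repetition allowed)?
C(22+2-1, 2-1) = C(23, 1) = 23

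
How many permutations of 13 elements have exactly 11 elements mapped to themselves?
Choose the 11 fixed points C(13,11) = 78, derange the rest: !2 = Σ_{j=0}^{2} (-1)^j·2!/j! = 2 - 2 + 1 = 1. Product = 78 × 1 = 78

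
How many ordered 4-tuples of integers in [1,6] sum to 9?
Coefficient of x^9 in (x + x² + ... + x^6)^4. By inclusion-exclusion on dice exceeding 6: Σ_j (-1)^j C(4,j)·C(9-1-6j, 3) = C(4,0)·C(8,3) = 1·56 = 56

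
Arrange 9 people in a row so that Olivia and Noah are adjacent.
Treat as block: (9-1)! × 2! = 40320 × 2 = 80640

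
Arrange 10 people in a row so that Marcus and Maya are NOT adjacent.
Total - adjacent = 10! - (10-1)!×2 = 3628800 - 725760 = 2903040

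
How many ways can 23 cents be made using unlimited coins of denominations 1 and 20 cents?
Coefficient of x^23 in 1/(1-x^1) · 1/(1-x^20). Use j coins of 20 for j = 0..⌊23/20⌋ = 1, the rest in 1s: 1 + 1 = 2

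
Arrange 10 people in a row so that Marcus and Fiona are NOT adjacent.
Total - adjacent = 10! - (10-1)!×2 = 3628800 - 725760 = 2903040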